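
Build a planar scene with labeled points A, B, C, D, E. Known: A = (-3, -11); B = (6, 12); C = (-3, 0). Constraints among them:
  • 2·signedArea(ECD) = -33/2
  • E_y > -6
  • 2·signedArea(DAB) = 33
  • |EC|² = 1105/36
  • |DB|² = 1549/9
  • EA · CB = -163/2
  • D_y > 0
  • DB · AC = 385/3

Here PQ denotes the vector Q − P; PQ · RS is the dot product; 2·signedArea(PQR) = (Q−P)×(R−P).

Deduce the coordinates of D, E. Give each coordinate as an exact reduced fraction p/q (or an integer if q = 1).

1. D_x = 0  [DB · AC = 385/3 ∩ 2·signedArea(DAB) = 33]
2. D_y = 1/3  [DB · AC = 385/3 ∩ 2·signedArea(DAB) = 33]
   → D = (0, 1/3)
3. E_x = -3/2  [2·signedArea(ECD) = -33/2 ∩ EA · CB = -163/2]
4. E_y = -16/3  [2·signedArea(ECD) = -33/2 ∩ EA · CB = -163/2]
   → E = (-3/2, -16/3)

D = (0, 1/3)
E = (-3/2, -16/3)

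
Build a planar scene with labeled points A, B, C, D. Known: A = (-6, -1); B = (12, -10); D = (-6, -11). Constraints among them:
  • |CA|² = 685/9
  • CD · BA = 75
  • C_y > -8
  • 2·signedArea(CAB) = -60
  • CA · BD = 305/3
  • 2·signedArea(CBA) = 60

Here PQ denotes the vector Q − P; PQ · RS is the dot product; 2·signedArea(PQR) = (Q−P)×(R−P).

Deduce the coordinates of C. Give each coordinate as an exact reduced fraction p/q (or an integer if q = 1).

C = (0, -22/3)

1. C_x = 0  [2·signedArea(CBA) = 60 ∩ CD · BA = 75]
2. C_y = -22/3  [2·signedArea(CBA) = 60 ∩ CD · BA = 75]
   → C = (0, -22/3)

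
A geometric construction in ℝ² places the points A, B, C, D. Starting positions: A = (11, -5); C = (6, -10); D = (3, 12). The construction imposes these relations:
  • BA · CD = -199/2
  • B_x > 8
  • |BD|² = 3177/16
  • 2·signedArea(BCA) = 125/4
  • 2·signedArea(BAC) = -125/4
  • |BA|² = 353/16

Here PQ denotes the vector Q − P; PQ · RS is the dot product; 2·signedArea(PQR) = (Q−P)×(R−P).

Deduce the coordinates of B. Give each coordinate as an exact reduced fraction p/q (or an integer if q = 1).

1. B_x = 9  [2·signedArea(BCA) = 125/4 ∩ BA · CD = -199/2]
2. B_y = -3/4  [2·signedArea(BCA) = 125/4 ∩ BA · CD = -199/2]
   → B = (9, -3/4)

B = (9, -3/4)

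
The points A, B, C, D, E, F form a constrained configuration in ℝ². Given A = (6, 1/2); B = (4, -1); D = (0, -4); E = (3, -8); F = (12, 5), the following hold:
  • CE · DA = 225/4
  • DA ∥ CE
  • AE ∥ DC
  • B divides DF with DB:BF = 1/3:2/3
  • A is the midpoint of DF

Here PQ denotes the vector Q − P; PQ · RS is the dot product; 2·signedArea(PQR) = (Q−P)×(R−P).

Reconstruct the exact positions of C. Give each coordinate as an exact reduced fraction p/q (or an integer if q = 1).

C = (-3, -25/2)

1. C_x = -3  [DA ∥ CE ∩ AE ∥ DC]
2. C_y = -25/2  [DA ∥ CE ∩ AE ∥ DC]
   → C = (-3, -25/2)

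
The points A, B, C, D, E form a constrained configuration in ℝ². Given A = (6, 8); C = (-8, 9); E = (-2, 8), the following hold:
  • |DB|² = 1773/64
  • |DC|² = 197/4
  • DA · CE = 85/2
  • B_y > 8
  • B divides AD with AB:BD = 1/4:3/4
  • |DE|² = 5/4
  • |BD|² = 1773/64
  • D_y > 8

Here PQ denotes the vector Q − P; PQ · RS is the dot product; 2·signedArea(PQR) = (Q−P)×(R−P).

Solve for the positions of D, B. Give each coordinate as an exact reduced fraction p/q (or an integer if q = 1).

1. D_x = -1  [line -6·x + 1·y + -29/2 = 0 ∩ |DC|² = 197/4]
2. D_y = 17/2  [line -6·x + 1·y + -29/2 = 0 ∩ |DC|² = 197/4]
   → D = (-1, 17/2)
3. B_x = 17/4  [B divides AD with AB:BD = 1/4:3/4]
4. B_y = 65/8  [B divides AD with AB:BD = 1/4:3/4]
   → B = (17/4, 65/8)

B = (17/4, 65/8)
D = (-1, 17/2)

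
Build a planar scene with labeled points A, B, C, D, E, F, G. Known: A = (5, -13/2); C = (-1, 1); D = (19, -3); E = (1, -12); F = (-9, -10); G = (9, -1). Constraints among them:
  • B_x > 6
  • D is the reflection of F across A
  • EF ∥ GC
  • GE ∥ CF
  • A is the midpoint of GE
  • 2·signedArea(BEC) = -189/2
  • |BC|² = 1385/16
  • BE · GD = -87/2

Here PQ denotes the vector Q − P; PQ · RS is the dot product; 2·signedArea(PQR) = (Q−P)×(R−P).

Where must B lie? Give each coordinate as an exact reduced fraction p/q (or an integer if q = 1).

1. B_x = 7  [2·signedArea(BEC) = -189/2 ∩ BE · GD = -87/2]
2. B_y = -15/4  [2·signedArea(BEC) = -189/2 ∩ BE · GD = -87/2]
   → B = (7, -15/4)

B = (7, -15/4)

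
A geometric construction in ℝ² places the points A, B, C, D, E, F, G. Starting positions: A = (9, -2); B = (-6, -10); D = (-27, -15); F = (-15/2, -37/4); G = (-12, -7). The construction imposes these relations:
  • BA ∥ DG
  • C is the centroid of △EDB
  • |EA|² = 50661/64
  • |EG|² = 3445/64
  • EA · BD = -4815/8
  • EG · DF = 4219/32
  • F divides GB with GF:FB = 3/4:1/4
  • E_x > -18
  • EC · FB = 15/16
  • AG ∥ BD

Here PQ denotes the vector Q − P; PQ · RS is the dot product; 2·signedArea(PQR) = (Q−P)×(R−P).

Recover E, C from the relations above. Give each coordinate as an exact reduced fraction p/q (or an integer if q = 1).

C = (-67/4, -99/8)
E = (-69/4, -97/8)

1. E_x = -69/4  [EG · DF = 4219/32 ∩ EA · BD = -4815/8]
2. E_y = -97/8  [EG · DF = 4219/32 ∩ EA · BD = -4815/8]
   → E = (-69/4, -97/8)
3. C_x = -67/4  [C is the centroid of △EDB]
4. C_y = -99/8  [C is the centroid of △EDB]
   → C = (-67/4, -99/8)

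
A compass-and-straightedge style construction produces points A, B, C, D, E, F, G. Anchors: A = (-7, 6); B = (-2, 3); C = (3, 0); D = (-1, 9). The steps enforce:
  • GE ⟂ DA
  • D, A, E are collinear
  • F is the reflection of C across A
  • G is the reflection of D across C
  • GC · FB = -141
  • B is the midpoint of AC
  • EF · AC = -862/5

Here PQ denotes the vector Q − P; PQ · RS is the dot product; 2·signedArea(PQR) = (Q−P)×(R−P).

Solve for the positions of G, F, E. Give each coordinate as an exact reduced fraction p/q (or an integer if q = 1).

1. G_x = 7  [G is the reflection of D across C]
2. G_y = -9  [G is the reflection of D across C]
   → G = (7, -9)
3. F_x = -17  [F is the reflection of C across A]
4. F_y = 12  [F is the reflection of C across A]
   → F = (-17, 12)
5. E_x = -9/5  [D, A, E are collinear ∩ GE ⟂ DA]
6. E_y = 43/5  [D, A, E are collinear ∩ GE ⟂ DA]
   → E = (-9/5, 43/5)

E = (-9/5, 43/5)
F = (-17, 12)
G = (7, -9)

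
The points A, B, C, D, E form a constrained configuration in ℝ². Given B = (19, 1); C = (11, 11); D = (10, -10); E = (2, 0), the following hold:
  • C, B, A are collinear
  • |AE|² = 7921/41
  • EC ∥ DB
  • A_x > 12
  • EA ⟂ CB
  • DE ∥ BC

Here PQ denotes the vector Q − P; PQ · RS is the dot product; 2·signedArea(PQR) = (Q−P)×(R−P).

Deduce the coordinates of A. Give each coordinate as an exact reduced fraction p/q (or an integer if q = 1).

1. A_x = 527/41  [C, B, A are collinear ∩ EA ⟂ CB]
2. A_y = 356/41  [C, B, A are collinear ∩ EA ⟂ CB]
   → A = (527/41, 356/41)

A = (527/41, 356/41)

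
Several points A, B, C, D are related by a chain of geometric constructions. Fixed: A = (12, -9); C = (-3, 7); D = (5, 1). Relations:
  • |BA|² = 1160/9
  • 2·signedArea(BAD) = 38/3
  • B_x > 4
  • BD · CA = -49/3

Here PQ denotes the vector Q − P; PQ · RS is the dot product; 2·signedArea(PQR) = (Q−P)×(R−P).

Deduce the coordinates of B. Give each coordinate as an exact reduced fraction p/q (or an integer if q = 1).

1. B_x = 14/3  [2·signedArea(BAD) = 38/3 ∩ BD · CA = -49/3]
2. B_y = -1/3  [2·signedArea(BAD) = 38/3 ∩ BD · CA = -49/3]
   → B = (14/3, -1/3)

B = (14/3, -1/3)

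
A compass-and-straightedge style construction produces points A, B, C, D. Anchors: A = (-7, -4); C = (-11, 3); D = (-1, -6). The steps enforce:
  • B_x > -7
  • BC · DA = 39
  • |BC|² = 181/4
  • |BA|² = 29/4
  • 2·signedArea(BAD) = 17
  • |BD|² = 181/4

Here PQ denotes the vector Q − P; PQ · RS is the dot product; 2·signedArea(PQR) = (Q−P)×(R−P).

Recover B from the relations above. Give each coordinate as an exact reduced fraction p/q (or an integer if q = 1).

B = (-6, -3/2)

1. B_x = -6  [2·signedArea(BAD) = 17 ∩ BC · DA = 39]
2. B_y = -3/2  [2·signedArea(BAD) = 17 ∩ BC · DA = 39]
   → B = (-6, -3/2)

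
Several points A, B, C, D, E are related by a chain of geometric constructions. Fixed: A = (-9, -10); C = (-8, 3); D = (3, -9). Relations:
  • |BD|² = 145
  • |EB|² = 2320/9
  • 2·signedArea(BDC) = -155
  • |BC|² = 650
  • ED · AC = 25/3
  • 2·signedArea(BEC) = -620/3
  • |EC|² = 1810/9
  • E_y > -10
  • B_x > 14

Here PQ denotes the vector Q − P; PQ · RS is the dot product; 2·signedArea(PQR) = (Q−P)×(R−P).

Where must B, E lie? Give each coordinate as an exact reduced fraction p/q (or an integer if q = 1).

B = (15, -8)
E = (-1, -28/3)

1. B_x = 15  [line -12·x + -11·y + 92 = 0 ∩ |BD|² = 145]
2. B_y = -8  [line -12·x + -11·y + 92 = 0 ∩ |BD|² = 145]
   → B = (15, -8)
3. E_x = -1  [2·signedArea(BEC) = -620/3 ∩ ED · AC = 25/3]
4. E_y = -28/3  [2·signedArea(BEC) = -620/3 ∩ ED · AC = 25/3]
   → E = (-1, -28/3)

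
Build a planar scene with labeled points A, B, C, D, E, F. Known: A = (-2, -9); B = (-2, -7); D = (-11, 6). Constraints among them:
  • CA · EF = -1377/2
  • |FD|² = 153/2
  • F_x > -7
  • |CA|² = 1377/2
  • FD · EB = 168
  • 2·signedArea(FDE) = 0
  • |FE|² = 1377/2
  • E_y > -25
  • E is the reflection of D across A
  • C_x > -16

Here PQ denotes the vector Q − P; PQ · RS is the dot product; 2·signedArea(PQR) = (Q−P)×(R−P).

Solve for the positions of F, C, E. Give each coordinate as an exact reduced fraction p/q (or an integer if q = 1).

C = (-31/2, 27/2)
E = (7, -24)
F = (-13/2, -3/2)

1. E_x = 7  [E is the reflection of D across A]
2. E_y = -24  [E is the reflection of D across A]
   → E = (7, -24)
3. F_x = -13/2  [2·signedArea(FDE) = 0 ∩ FD · EB = 168]
4. F_y = -3/2  [2·signedArea(FDE) = 0 ∩ FD · EB = 168]
   → F = (-13/2, -3/2)
5. C_x = -31/2  [line 27/2·x + -45/2·y + 513 = 0 ∩ |CA|² = 1377/2]
6. C_y = 27/2  [line 27/2·x + -45/2·y + 513 = 0 ∩ |CA|² = 1377/2]
   → C = (-31/2, 27/2)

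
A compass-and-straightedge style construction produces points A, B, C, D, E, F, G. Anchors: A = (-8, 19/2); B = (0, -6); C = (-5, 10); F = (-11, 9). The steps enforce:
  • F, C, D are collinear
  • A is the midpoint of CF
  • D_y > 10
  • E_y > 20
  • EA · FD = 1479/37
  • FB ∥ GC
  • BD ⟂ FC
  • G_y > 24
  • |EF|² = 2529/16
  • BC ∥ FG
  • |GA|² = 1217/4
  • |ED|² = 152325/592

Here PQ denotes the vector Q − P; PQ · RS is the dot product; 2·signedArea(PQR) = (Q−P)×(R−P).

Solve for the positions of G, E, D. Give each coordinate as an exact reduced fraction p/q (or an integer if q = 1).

1. G_x = -16  [FB ∥ GC ∩ BC ∥ FG]
2. G_y = 25  [FB ∥ GC ∩ BC ∥ FG]
   → G = (-16, 25)
3. D_x = -101/37  [F, C, D are collinear ∩ BD ⟂ FC]
4. D_y = 384/37  [F, C, D are collinear ∩ BD ⟂ FC]
   → D = (-101/37, 384/37)
5. E_x = -59/4  [line -306/37·x + -51/37·y + -6885/74 = 0 ∩ |EF|² = 2529/16]
6. E_y = 21  [line -306/37·x + -51/37·y + -6885/74 = 0 ∩ |EF|² = 2529/16]
   → E = (-59/4, 21)

D = (-101/37, 384/37)
E = (-59/4, 21)
G = (-16, 25)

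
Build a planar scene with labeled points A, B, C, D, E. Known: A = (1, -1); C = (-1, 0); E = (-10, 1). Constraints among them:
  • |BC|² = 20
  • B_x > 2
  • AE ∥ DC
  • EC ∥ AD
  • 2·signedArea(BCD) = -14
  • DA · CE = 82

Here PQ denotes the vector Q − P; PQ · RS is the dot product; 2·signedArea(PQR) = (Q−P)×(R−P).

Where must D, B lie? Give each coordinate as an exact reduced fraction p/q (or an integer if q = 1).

1. D_x = 10  [AE ∥ DC ∩ EC ∥ AD]
2. D_y = -2  [AE ∥ DC ∩ EC ∥ AD]
   → D = (10, -2)
3. B_x = 3  [line 2·x + 11·y + 16 = 0 ∩ |BC|² = 20]
4. B_y = -2  [line 2·x + 11·y + 16 = 0 ∩ |BC|² = 20]
   → B = (3, -2)

B = (3, -2)
D = (10, -2)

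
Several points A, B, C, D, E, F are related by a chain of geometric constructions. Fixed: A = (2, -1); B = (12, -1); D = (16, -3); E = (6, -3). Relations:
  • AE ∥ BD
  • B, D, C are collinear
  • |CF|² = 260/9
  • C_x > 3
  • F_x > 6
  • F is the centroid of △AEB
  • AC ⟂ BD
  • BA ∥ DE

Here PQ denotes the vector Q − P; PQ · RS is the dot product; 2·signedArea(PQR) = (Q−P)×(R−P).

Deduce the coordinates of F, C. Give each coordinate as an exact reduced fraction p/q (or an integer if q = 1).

1. F_x = 20/3  [F is the centroid of △AEB]
2. F_y = -5/3  [F is the centroid of △AEB]
   → F = (20/3, -5/3)
3. C_x = 4  [B, D, C are collinear ∩ AC ⟂ BD]
4. C_y = 3  [B, D, C are collinear ∩ AC ⟂ BD]
   → C = (4, 3)

C = (4, 3)
F = (20/3, -5/3)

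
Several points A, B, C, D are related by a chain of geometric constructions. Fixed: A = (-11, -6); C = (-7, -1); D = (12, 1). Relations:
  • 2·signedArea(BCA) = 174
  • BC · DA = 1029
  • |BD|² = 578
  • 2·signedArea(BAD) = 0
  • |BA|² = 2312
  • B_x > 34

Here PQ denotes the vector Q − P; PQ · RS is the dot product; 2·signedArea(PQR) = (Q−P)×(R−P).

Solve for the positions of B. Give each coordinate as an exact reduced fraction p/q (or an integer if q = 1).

B = (35, 8)

1. B_x = 35  [2·signedArea(BAD) = 0 ∩ 2·signedArea(BCA) = 174]
2. B_y = 8  [2·signedArea(BAD) = 0 ∩ 2·signedArea(BCA) = 174]
   → B = (35, 8)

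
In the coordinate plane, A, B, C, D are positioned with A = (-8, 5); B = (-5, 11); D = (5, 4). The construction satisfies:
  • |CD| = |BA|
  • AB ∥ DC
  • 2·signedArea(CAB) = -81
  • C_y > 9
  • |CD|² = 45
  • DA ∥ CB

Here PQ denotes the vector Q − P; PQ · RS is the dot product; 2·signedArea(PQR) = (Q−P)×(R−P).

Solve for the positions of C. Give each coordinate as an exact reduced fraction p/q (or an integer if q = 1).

1. C_x = 8  [DA ∥ CB ∩ AB ∥ DC]
2. C_y = 10  [DA ∥ CB ∩ AB ∥ DC]
   → C = (8, 10)

C = (8, 10)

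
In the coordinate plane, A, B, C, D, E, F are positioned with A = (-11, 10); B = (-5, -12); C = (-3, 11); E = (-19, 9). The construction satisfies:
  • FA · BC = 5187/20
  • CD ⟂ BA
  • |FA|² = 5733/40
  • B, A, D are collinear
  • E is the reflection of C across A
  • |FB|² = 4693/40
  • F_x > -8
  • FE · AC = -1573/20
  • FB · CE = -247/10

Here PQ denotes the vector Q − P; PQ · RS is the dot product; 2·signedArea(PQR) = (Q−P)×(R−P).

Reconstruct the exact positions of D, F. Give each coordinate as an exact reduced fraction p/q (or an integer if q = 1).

1. D_x = -107/10  [B, A, D are collinear ∩ CD ⟂ BA]
2. D_y = 89/10  [B, A, D are collinear ∩ CD ⟂ BA]
   → D = (-107/10, 89/10)
3. F_x = -157/20  [FA · BC = 5187/20 ∩ FE · AC = -1573/20]
4. F_y = -31/20  [FA · BC = 5187/20 ∩ FE · AC = -1573/20]
   → F = (-157/20, -31/20)

D = (-107/10, 89/10)
F = (-157/20, -31/20)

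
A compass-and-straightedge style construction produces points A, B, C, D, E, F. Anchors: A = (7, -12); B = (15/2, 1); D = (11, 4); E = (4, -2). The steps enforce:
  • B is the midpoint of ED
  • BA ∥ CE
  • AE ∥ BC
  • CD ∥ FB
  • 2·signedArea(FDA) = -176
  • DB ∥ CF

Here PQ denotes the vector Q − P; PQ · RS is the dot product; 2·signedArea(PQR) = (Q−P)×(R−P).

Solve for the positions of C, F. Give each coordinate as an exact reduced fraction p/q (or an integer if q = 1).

C = (9/2, 11)
F = (1, 8)

1. C_x = 9/2  [BA ∥ CE ∩ AE ∥ BC]
2. C_y = 11  [BA ∥ CE ∩ AE ∥ BC]
   → C = (9/2, 11)
3. F_x = 1  [CD ∥ FB ∩ DB ∥ CF]
4. F_y = 8  [CD ∥ FB ∩ DB ∥ CF]
   → F = (1, 8)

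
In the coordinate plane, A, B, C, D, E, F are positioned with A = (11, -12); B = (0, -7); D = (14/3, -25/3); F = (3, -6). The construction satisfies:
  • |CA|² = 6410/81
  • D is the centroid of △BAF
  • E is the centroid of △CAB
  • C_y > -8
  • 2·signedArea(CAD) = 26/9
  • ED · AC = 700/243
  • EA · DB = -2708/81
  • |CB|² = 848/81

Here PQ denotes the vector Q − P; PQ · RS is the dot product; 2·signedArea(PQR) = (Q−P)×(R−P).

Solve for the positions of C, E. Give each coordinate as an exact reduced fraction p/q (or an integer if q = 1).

1. C_x = 28/9  [line -11/3·x + -19/3·y + -347/9 = 0 ∩ |CA|² = 6410/81]
2. C_y = -71/9  [line -11/3·x + -19/3·y + -347/9 = 0 ∩ |CA|² = 6410/81]
   → C = (28/9, -71/9)
3. E_x = 127/27  [E is the centroid of △CAB]
4. E_y = -242/27  [E is the centroid of △CAB]
   → E = (127/27, -242/27)

C = (28/9, -71/9)
E = (127/27, -242/27)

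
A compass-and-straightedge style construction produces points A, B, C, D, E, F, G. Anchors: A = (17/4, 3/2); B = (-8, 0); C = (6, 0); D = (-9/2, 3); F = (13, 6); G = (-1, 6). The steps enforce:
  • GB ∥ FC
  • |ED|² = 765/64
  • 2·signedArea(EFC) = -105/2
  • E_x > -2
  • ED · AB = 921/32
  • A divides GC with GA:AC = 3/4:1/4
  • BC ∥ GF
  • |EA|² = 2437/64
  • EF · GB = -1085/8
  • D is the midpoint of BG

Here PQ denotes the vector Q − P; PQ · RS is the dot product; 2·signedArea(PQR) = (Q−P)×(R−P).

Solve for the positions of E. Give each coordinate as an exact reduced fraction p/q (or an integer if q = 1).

1. E_x = -15/8  [EF · GB = -1085/8 ∩ ED · AB = 921/32]
2. E_y = 3/4  [EF · GB = -1085/8 ∩ ED · AB = 921/32]
   → E = (-15/8, 3/4)

E = (-15/8, 3/4)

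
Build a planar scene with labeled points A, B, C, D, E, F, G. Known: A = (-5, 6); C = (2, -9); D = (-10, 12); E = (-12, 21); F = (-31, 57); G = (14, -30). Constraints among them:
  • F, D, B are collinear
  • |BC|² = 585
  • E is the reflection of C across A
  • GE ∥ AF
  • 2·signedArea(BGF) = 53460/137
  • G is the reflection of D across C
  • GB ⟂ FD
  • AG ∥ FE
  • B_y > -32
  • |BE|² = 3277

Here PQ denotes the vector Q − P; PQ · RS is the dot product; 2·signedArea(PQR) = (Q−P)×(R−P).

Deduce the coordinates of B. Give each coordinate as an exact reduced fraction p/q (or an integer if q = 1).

1. B_x = 1423/137  [F, D, B are collinear ∩ GB ⟂ FD]
2. B_y = -4341/137  [F, D, B are collinear ∩ GB ⟂ FD]
   → B = (1423/137, -4341/137)

B = (1423/137, -4341/137)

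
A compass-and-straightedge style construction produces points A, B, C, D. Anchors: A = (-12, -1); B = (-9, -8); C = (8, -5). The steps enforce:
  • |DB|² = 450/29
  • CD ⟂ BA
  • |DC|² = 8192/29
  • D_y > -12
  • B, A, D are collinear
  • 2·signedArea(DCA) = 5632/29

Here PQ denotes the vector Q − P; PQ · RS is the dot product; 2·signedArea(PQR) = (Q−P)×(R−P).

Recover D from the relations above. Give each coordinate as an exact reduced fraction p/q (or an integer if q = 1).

1. D_x = -216/29  [B, A, D are collinear ∩ CD ⟂ BA]
2. D_y = -337/29  [B, A, D are collinear ∩ CD ⟂ BA]
   → D = (-216/29, -337/29)

D = (-216/29, -337/29)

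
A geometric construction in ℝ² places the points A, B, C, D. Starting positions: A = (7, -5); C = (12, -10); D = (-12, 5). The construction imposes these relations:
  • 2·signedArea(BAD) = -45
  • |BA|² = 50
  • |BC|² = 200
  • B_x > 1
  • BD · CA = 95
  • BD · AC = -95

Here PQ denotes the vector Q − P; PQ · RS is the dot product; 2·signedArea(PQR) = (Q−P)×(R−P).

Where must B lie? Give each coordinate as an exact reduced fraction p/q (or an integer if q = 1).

B = (2, 0)

1. B_x = 2  [2·signedArea(BAD) = -45 ∩ BD · CA = 95]
2. B_y = 0  [2·signedArea(BAD) = -45 ∩ BD · CA = 95]
   → B = (2, 0)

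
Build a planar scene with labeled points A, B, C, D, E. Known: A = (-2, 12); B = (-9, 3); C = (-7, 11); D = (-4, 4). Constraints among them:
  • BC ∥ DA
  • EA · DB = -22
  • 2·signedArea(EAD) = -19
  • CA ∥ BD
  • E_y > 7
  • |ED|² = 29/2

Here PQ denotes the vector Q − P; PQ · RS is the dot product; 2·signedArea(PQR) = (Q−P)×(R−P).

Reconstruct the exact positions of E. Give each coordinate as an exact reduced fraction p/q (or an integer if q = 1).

E = (-11/2, 15/2)

1. E_x = -11/2  [EA · DB = -22 ∩ 2·signedArea(EAD) = -19]
2. E_y = 15/2  [EA · DB = -22 ∩ 2·signedArea(EAD) = -19]
   → E = (-11/2, 15/2)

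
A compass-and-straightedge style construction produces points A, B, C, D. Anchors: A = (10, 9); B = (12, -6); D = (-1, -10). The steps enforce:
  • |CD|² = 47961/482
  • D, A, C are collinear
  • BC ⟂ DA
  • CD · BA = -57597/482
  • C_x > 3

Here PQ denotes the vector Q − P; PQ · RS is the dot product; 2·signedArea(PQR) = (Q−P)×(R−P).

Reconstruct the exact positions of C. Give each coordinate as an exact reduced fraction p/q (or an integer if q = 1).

1. C_x = 1927/482  [D, A, C are collinear ∩ BC ⟂ DA]
2. C_y = -659/482  [D, A, C are collinear ∩ BC ⟂ DA]
   → C = (1927/482, -659/482)

C = (1927/482, -659/482)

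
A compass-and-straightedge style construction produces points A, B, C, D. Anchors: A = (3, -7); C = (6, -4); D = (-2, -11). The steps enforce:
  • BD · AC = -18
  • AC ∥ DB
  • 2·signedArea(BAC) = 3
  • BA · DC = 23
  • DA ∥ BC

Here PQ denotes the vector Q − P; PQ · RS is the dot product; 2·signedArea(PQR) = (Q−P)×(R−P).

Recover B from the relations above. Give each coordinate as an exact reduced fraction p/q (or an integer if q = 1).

B = (1, -8)

1. B_x = 1  [DA ∥ BC ∩ AC ∥ DB]
2. B_y = -8  [DA ∥ BC ∩ AC ∥ DB]
   → B = (1, -8)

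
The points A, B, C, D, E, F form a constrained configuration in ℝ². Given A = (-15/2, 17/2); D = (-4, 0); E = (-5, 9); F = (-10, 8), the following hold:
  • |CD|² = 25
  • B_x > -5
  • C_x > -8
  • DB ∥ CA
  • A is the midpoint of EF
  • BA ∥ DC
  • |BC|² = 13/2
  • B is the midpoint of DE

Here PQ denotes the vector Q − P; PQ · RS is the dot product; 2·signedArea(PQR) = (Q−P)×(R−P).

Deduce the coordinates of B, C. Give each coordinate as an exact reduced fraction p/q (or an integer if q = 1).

B = (-9/2, 9/2)
C = (-7, 4)

1. B_x = -9/2  [B is the midpoint of DE]
2. B_y = 9/2  [B is the midpoint of DE]
   → B = (-9/2, 9/2)
3. C_x = -7  [DB ∥ CA ∩ BA ∥ DC]
4. C_y = 4  [DB ∥ CA ∩ BA ∥ DC]
   → C = (-7, 4)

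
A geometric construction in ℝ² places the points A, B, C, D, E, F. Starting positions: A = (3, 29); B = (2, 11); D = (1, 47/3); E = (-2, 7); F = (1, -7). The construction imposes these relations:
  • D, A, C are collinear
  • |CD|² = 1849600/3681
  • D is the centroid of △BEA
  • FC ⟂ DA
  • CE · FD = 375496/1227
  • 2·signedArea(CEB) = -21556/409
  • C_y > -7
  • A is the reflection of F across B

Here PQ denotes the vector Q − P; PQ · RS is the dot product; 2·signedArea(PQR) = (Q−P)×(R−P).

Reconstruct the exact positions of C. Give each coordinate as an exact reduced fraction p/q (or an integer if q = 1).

C = (-951/409, -2659/409)

1. C_x = -951/409  [D, A, C are collinear ∩ FC ⟂ DA]
2. C_y = -2659/409  [D, A, C are collinear ∩ FC ⟂ DA]
   → C = (-951/409, -2659/409)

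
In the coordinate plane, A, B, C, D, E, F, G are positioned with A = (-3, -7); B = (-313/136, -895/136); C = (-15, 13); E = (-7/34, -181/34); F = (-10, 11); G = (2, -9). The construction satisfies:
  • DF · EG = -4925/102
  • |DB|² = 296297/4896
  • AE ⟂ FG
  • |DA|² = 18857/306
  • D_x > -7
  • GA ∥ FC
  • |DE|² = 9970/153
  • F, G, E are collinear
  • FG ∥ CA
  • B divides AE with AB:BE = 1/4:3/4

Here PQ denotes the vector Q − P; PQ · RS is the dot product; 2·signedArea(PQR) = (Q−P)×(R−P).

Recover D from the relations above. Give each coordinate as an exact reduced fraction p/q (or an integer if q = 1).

D = (-619/102, 23/102)

1. D_x = -619/102  [line -75/34·x + 125/34·y + -725/51 = 0 ∩ |DA|² = 18857/306]
2. D_y = 23/102  [line -75/34·x + 125/34·y + -725/51 = 0 ∩ |DA|² = 18857/306]
   → D = (-619/102, 23/102)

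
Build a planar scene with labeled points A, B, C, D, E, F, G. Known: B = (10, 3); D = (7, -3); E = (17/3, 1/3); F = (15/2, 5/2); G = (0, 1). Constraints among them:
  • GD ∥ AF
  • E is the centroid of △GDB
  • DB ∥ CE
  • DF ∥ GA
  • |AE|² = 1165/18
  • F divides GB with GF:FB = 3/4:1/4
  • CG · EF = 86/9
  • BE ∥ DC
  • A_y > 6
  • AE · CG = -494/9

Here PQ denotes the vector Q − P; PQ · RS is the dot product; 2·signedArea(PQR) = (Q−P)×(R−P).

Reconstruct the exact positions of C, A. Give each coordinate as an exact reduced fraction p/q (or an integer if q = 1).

1. C_x = 8/3  [DB ∥ CE ∩ BE ∥ DC]
2. C_y = -17/3  [DB ∥ CE ∩ BE ∥ DC]
   → C = (8/3, -17/3)
3. A_x = 1/2  [GD ∥ AF ∩ DF ∥ GA]
4. A_y = 13/2  [GD ∥ AF ∩ DF ∥ GA]
   → A = (1/2, 13/2)

A = (1/2, 13/2)
C = (8/3, -17/3)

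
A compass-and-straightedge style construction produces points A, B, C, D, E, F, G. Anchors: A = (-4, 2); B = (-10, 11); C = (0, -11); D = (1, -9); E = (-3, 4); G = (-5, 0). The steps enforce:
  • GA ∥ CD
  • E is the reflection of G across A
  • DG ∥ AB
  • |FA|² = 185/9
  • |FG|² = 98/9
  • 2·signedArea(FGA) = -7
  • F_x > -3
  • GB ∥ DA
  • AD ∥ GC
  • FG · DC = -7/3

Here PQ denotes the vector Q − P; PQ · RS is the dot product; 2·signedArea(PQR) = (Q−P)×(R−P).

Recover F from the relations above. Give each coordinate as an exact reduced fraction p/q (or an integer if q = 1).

F = (-8/3, -7/3)

1. F_x = -8/3  [2·signedArea(FGA) = -7 ∩ FG · DC = -7/3]
2. F_y = -7/3  [2·signedArea(FGA) = -7 ∩ FG · DC = -7/3]
   → F = (-8/3, -7/3)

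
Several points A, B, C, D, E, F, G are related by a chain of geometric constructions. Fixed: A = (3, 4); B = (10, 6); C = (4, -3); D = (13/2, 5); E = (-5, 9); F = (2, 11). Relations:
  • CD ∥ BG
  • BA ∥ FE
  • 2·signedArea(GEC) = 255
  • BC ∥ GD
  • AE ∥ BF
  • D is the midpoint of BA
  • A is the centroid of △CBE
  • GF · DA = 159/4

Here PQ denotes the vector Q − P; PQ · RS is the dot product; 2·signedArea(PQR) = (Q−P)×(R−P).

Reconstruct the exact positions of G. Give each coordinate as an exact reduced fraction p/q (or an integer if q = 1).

1. G_x = 25/2  [BC ∥ GD ∩ CD ∥ BG]
2. G_y = 14  [BC ∥ GD ∩ CD ∥ BG]
   → G = (25/2, 14)

G = (25/2, 14)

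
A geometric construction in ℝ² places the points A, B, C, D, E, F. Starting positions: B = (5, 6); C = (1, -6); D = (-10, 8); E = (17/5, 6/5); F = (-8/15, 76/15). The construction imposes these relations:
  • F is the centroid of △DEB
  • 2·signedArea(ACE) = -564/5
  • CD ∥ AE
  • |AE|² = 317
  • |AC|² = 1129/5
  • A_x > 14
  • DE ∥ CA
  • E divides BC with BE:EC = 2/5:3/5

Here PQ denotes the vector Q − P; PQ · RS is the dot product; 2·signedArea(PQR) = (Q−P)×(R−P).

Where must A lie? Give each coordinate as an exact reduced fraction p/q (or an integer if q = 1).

A = (72/5, -64/5)

1. A_x = 72/5  [CD ∥ AE ∩ DE ∥ CA]
2. A_y = -64/5  [CD ∥ AE ∩ DE ∥ CA]
   → A = (72/5, -64/5)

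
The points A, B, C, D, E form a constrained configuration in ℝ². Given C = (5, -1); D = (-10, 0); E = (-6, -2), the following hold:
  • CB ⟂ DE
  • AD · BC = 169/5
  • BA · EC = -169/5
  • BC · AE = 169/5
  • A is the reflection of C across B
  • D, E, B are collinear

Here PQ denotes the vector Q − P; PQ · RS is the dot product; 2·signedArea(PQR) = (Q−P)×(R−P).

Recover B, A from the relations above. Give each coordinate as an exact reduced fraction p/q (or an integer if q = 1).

1. B_x = 12/5  [D, E, B are collinear ∩ CB ⟂ DE]
2. B_y = -31/5  [D, E, B are collinear ∩ CB ⟂ DE]
   → B = (12/5, -31/5)
3. A_x = -1/5  [A is the reflection of C across B]
4. A_y = -57/5  [A is the reflection of C across B]
   → A = (-1/5, -57/5)

A = (-1/5, -57/5)
B = (12/5, -31/5)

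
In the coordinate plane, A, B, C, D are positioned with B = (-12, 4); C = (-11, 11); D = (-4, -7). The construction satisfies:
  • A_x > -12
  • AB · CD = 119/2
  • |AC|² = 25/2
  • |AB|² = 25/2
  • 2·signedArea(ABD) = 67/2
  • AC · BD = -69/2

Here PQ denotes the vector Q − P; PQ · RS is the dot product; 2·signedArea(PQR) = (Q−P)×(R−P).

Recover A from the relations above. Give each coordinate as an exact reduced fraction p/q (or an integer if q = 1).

A = (-23/2, 15/2)

1. A_x = -23/2  [AB · CD = 119/2 ∩ AC · BD = -69/2]
2. A_y = 15/2  [AB · CD = 119/2 ∩ AC · BD = -69/2]
   → A = (-23/2, 15/2)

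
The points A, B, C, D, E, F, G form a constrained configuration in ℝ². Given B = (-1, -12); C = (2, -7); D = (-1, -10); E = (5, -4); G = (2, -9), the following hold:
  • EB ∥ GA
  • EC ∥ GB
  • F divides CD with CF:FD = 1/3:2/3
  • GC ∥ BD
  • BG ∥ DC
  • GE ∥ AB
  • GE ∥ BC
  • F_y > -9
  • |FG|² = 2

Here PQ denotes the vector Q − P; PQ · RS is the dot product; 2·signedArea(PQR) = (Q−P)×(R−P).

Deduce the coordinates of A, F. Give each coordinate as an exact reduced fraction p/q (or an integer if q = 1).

A = (-4, -17)
F = (1, -8)

1. A_x = -4  [GE ∥ AB ∩ EB ∥ GA]
2. A_y = -17  [GE ∥ AB ∩ EB ∥ GA]
   → A = (-4, -17)
3. F_x = 1  [F divides CD with CF:FD = 1/3:2/3]
4. F_y = -8  [F divides CD with CF:FD = 1/3:2/3]
   → F = (1, -8)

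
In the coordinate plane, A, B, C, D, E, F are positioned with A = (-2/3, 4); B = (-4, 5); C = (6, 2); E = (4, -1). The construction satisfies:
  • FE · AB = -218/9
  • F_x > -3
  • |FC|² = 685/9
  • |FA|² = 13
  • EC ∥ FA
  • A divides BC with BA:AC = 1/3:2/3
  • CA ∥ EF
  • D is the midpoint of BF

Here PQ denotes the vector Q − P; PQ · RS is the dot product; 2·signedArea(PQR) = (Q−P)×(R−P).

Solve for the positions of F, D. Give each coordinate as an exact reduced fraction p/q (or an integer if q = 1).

D = (-10/3, 3)
F = (-8/3, 1)

1. F_x = -8/3  [EC ∥ FA ∩ CA ∥ EF]
2. F_y = 1  [EC ∥ FA ∩ CA ∥ EF]
   → F = (-8/3, 1)
3. D_x = -10/3  [D is the midpoint of BF]
4. D_y = 3  [D is the midpoint of BF]
   → D = (-10/3, 3)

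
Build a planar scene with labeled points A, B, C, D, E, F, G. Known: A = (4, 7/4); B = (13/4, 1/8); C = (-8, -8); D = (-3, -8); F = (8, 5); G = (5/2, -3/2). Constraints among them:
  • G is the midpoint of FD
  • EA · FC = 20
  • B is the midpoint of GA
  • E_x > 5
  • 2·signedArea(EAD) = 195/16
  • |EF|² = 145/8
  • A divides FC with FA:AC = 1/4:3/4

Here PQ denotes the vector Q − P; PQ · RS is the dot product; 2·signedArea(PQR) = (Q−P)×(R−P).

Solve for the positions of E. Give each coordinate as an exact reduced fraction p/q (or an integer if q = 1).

E = (21/4, 7/4)

1. E_x = 21/4  [2·signedArea(EAD) = 195/16 ∩ EA · FC = 20]
2. E_y = 7/4  [2·signedArea(EAD) = 195/16 ∩ EA · FC = 20]
   → E = (21/4, 7/4)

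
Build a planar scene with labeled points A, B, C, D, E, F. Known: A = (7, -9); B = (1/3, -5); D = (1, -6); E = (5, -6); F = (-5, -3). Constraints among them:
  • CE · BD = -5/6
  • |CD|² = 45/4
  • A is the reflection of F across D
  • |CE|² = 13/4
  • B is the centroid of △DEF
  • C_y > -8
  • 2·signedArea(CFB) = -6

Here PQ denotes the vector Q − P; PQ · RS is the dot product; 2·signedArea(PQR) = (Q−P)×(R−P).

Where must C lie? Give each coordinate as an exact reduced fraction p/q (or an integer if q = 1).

C = (4, -15/2)

1. C_x = 4  [CE · BD = -5/6 ∩ 2·signedArea(CFB) = -6]
2. C_y = -15/2  [CE · BD = -5/6 ∩ 2·signedArea(CFB) = -6]
   → C = (4, -15/2)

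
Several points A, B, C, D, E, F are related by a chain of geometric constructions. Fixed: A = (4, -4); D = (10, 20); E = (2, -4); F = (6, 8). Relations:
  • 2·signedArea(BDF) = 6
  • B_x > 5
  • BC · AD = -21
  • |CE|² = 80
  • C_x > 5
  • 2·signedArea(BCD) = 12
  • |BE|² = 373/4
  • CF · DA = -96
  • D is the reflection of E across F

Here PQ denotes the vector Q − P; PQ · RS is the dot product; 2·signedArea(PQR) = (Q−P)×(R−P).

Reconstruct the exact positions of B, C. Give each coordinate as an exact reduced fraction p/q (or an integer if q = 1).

1. B_x = 11/2  [line 12·x + -4·y + -46 = 0 ∩ |BE|² = 373/4]
2. B_y = 5  [line 12·x + -4·y + -46 = 0 ∩ |BE|² = 373/4]
   → B = (11/2, 5)
3. C_x = 6  [CF · DA = -96 ∩ 2·signedArea(BCD) = 12]
4. C_y = 4  [CF · DA = -96 ∩ 2·signedArea(BCD) = 12]
   → C = (6, 4)

B = (11/2, 5)
C = (6, 4)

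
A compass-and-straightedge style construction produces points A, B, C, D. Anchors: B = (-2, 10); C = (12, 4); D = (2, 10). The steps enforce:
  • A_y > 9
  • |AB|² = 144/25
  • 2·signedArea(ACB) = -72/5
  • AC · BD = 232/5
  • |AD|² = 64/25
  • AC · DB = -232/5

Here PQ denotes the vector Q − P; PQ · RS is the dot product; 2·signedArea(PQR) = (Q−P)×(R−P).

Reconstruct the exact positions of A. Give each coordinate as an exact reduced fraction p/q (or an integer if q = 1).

A = (2/5, 10)

1. A_x = 2/5  [AC · BD = 232/5 ∩ 2·signedArea(ACB) = -72/5]
2. A_y = 10  [AC · BD = 232/5 ∩ 2·signedArea(ACB) = -72/5]
   → A = (2/5, 10)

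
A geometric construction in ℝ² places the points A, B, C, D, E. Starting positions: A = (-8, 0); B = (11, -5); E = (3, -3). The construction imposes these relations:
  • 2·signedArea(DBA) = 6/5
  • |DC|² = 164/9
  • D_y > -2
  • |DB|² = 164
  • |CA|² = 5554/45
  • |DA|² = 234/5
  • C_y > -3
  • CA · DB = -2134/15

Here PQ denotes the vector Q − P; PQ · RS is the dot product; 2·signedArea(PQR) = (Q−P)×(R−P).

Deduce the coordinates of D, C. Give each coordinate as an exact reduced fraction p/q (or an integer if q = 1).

C = (41/15, -43/15)
D = (-7/5, -9/5)

1. D_x = -7/5  [line -5·x + -19·y + -206/5 = 0 ∩ |DB|² = 164]
2. D_y = -9/5  [line -5·x + -19·y + -206/5 = 0 ∩ |DB|² = 164]
   → D = (-7/5, -9/5)
3. C_x = 41/15  [line -62/5·x + 16/5·y + 646/15 = 0 ∩ |DC|² = 164/9]
4. C_y = -43/15  [line -62/5·x + 16/5·y + 646/15 = 0 ∩ |DC|² = 164/9]
   → C = (41/15, -43/15)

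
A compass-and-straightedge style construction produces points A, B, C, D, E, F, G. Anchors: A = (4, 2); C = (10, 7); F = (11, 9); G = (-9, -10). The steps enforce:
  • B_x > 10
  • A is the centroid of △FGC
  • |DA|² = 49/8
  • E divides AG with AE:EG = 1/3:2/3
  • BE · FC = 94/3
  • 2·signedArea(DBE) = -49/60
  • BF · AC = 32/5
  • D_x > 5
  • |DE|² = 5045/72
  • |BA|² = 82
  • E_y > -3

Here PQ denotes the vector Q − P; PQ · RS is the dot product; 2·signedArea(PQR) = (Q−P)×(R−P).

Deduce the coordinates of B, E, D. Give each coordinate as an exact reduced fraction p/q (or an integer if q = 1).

B = (53/5, 41/5)
D = (23/4, 15/4)
E = (-1/3, -2)

1. E_x = -1/3  [E divides AG with AE:EG = 1/3:2/3]
2. E_y = -2  [E divides AG with AE:EG = 1/3:2/3]
   → E = (-1/3, -2)
3. B_x = 53/5  [BF · AC = 32/5 ∩ BE · FC = 94/3]
4. B_y = 41/5  [BF · AC = 32/5 ∩ BE · FC = 94/3]
   → B = (53/5, 41/5)
5. D_x = 23/4  [line 51/5·x + -164/15·y + -353/20 = 0 ∩ |DE|² = 5045/72]
6. D_y = 15/4  [line 51/5·x + -164/15·y + -353/20 = 0 ∩ |DE|² = 5045/72]
   → D = (23/4, 15/4)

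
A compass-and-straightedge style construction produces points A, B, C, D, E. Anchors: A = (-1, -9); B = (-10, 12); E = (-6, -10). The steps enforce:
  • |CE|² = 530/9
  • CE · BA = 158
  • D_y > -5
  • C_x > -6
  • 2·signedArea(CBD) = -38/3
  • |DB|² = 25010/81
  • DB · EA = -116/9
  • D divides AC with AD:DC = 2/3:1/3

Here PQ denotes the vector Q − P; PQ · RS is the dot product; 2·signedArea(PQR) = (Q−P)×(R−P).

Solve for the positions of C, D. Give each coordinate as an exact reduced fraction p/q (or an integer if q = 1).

1. C_x = -17/3  [line -9·x + 21·y + -2 = 0 ∩ |CE|² = 530/9]
2. C_y = -7/3  [line -9·x + 21·y + -2 = 0 ∩ |CE|² = 530/9]
   → C = (-17/3, -7/3)
3. D_x = -37/9  [2·signedArea(CBD) = -38/3 ∩ D divides AC with AD:DC = 2/3:1/3]
4. D_y = -41/9  [2·signedArea(CBD) = -38/3 ∩ D divides AC with AD:DC = 2/3:1/3]
   → D = (-37/9, -41/9)

C = (-17/3, -7/3)
D = (-37/9, -41/9)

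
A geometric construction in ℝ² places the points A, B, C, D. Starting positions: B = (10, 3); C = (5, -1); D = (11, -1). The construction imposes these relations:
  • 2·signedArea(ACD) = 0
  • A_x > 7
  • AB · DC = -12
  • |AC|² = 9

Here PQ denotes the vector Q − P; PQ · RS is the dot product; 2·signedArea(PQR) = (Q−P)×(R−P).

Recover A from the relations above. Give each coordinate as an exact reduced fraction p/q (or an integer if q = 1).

A = (8, -1)

1. A_x = 8  [2·signedArea(ACD) = 0 ∩ AB · DC = -12]
2. A_y = -1  [2·signedArea(ACD) = 0 ∩ AB · DC = -12]
   → A = (8, -1)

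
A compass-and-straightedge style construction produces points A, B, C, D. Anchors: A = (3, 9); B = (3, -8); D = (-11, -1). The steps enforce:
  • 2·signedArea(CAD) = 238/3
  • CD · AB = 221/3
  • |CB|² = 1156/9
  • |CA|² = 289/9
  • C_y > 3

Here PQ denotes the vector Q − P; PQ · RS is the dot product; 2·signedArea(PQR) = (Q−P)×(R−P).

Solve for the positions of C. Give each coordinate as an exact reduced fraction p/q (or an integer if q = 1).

C = (3, 10/3)

1. C_x = 3  [CD · AB = 221/3 ∩ 2·signedArea(CAD) = 238/3]
2. C_y = 10/3  [CD · AB = 221/3 ∩ 2·signedArea(CAD) = 238/3]
   → C = (3, 10/3)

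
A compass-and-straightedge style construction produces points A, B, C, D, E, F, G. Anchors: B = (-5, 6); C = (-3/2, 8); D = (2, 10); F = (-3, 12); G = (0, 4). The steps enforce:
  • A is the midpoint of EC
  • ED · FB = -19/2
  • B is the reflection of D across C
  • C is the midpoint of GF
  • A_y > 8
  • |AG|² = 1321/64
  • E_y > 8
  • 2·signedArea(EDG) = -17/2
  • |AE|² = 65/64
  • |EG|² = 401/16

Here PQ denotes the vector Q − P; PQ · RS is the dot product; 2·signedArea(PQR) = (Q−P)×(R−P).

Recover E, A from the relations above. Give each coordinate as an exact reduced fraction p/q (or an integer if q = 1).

1. E_x = 1/4  [2·signedArea(EDG) = -17/2 ∩ ED · FB = -19/2]
2. E_y = 9  [2·signedArea(EDG) = -17/2 ∩ ED · FB = -19/2]
   → E = (1/4, 9)
3. A_x = -5/8  [A is the midpoint of EC]
4. A_y = 17/2  [A is the midpoint of EC]
   → A = (-5/8, 17/2)

A = (-5/8, 17/2)
E = (1/4, 9)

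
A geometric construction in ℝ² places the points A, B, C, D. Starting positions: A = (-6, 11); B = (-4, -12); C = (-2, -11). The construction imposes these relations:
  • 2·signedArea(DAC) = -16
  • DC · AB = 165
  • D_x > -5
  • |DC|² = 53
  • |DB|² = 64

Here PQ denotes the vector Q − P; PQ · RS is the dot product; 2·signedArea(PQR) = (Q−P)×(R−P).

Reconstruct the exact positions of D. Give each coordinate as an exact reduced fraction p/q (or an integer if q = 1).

1. D_x = -4  [2·signedArea(DAC) = -16 ∩ DC · AB = 165]
2. D_y = -4  [2·signedArea(DAC) = -16 ∩ DC · AB = 165]
   → D = (-4, -4)

D = (-4, -4)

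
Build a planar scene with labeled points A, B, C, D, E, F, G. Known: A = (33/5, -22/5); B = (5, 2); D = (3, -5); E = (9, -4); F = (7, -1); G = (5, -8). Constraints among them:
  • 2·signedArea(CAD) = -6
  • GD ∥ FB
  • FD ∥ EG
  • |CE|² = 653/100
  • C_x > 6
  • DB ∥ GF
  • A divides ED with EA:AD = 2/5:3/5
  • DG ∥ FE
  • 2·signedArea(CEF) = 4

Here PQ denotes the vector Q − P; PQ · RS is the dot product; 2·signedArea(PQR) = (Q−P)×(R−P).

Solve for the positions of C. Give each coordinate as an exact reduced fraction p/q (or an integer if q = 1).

1. C_x = 34/5  [2·signedArea(CAD) = -6 ∩ 2·signedArea(CEF) = 4]
2. C_y = -27/10  [2·signedArea(CAD) = -6 ∩ 2·signedArea(CEF) = 4]
   → C = (34/5, -27/10)

C = (34/5, -27/10)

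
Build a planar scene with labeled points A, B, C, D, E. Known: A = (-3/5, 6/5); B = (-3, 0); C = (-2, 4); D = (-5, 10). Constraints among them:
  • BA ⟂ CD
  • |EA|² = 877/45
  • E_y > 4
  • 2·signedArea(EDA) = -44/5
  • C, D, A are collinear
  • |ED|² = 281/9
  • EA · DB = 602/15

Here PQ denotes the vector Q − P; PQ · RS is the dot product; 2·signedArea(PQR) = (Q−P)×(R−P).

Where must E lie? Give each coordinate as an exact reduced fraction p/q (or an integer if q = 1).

E = (-10/3, 14/3)

1. E_x = -10/3  [EA · DB = 602/15 ∩ 2·signedArea(EDA) = -44/5]
2. E_y = 14/3  [EA · DB = 602/15 ∩ 2·signedArea(EDA) = -44/5]
   → E = (-10/3, 14/3)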